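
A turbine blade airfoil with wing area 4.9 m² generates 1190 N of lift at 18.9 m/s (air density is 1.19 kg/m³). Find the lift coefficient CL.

CL = 1.14

From L = ½ρv²S·CL, rearranging gives CL = 2L/(ρv²S).
CL = 2 × 1190 / (1.19 × 18.9² × 4.9) = 1.14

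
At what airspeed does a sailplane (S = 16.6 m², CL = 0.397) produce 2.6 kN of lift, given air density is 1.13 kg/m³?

L = ½ρv²S·CL ⇒ v = √(2L/(ρ·S·CL))
v = √(2 × 2600 / (1.13 × 16.6 × 0.397)) = √698.3 = 26.4 m/s

v = 26.4 m/s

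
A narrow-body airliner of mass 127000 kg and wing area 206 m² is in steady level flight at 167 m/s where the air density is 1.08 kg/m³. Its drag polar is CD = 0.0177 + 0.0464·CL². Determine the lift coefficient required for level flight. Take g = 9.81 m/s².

Weight W = mg = 127000 × 9.81 = 1.2459×10^6 N; in level flight L = W.
Dynamic pressure q = 0.5 × 1.08 × 167² = 15060 Pa.
CL = W/(q·S) = 1.2459×10^6 / (15060 × 206) = 0.4016.

CL = 0.402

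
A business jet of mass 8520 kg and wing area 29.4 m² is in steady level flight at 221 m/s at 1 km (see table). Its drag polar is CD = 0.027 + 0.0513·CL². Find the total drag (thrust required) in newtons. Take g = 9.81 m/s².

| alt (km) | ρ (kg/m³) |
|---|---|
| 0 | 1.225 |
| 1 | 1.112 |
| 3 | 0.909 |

D = 22000 N

At 1 km, from the table: ρ = 1.112 kg/m³.
Level flight ⇒ L = W = m·g = 8520 × 9.81 = 83581 N.
Dynamic pressure q = 0.5 × 1.112 × 221² = 27160 Pa.
Required CL = L/(qS) = 83581/(27160·29.4) = 0.1047.
CD = 0.027 + 0.0513 × 0.1047² = 0.02756.
D = q·S·CD = 27160 × 29.4 × 0.02756 = 22000 N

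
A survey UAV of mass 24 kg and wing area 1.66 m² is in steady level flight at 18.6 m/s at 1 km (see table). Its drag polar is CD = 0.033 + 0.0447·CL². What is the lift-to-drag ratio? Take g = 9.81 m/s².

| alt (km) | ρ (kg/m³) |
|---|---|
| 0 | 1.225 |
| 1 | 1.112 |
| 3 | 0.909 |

L/D = 12.9

At 1 km, from the table: ρ = 1.112 kg/m³.
Level flight ⇒ L = W = m·g = 24 × 9.81 = 235.44 N.
q = ½ρv² = ½ × 1.112 × 18.6² = 192.4 Pa.
Required CL = L/(qS) = 235.44/(192.4·1.66) = 0.7373.
CD = 0.033 + 0.0447 × 0.7373² = 0.0573.
L/D = CL/CD = 0.7373 / 0.0573 = 12.9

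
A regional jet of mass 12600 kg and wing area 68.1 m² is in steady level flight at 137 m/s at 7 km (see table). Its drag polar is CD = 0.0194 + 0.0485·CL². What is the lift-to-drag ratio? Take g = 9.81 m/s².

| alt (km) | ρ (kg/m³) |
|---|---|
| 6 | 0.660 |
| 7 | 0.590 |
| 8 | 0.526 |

L/D = 13.3

At 7 km, from the table: ρ = 0.590 kg/m³.
Weight W = mg = 12600 × 9.81 = 1.2361×10^5 N; in level flight L = W.
q = ½ρv² = ½ × 0.59 × 137² = 5537 Pa.
CL = W/(q·S) = 1.2361×10^5 / (5537 × 68.1) = 0.3278.
CD = 0.0194 + 0.0485 × 0.3278² = 0.02461.
L/D = CL/CD = 0.3278 / 0.02461 = 13.3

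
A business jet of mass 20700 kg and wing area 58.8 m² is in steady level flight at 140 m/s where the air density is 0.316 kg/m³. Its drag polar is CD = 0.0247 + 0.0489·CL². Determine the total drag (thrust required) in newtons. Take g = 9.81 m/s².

In steady level flight, lift balances weight: W = mg = 20700 × 9.81 = 2.0307×10^5 N.
q = ½ρv² = ½ × 0.316 × 140² = 3097 Pa.
CL = 2W/(ρv²S) = 2×2.0307×10^5/(0.316×140²×58.8) = 1.115.
CD = 0.0247 + 0.0489 × 1.115² = 0.08551.
D = q·S·CD = 3097 × 58.8 × 0.08551 = 15570 N

D = 15600 N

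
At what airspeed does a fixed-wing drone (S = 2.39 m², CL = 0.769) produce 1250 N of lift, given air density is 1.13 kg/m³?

v = 34.7 m/s

L = ½ρv²S·CL ⇒ v = √(2L/(ρ·S·CL))
v = √(2 × 1250 / (1.13 × 2.39 × 0.769)) = √1204 = 34.7 m/s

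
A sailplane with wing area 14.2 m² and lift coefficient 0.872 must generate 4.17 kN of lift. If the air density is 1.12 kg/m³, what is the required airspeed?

L = ½ρv²S·CL ⇒ v = √(2L/(ρ·S·CL))
v = √(2 × 4170 / (1.12 × 14.2 × 0.872)) = √601.4 = 24.5 m/s

v = 24.5 m/s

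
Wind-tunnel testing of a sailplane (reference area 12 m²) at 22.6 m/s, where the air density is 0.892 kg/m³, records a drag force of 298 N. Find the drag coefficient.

From D = ½ρv²S·CD, rearranging gives CD = 2D/(ρv²S).
CD = 2 × 298 / (0.892 × 22.6² × 12) = 0.109

CD = 0.109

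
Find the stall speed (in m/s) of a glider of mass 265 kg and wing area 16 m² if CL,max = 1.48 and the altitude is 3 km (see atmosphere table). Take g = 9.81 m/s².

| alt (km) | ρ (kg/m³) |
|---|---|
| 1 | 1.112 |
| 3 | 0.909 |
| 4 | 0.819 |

V_stall = 15.5 m/s

At 3 km, from the table: ρ = 0.909 kg/m³.
At stall, lift equals weight: L = W = m·g = 265 × 9.81 = 2600 N.
From L = ½ρV²S·CL,max = W: V_stall = √(2W/(ρSCL,max)) = √(2·2600/(0.909·16·1.48))
V_stall = √241.5 = 15.5 m/s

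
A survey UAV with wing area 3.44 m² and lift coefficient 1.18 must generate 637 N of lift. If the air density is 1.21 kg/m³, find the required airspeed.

v = 16.1 m/s

L = ½ρv²S·CL ⇒ v = √(2L/(ρ·S·CL))
v = √(2 × 637 / (1.21 × 3.44 × 1.18)) = √259.4 = 16.1 m/s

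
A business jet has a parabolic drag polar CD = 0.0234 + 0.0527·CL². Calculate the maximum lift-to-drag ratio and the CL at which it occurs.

For CD = CD0 + K·CL², (L/D)max occurs at CL* = √(CD0/K) and equals 1/(2√(K·CD0)).
(L/D)max = 1/(2√(0.0527 × 0.0234)) = 1/(2 × 0.03512) = 14.2
CL* = √(0.0234/0.0527) = 0.666

(L/D)max = 14.2, at CL = 0.666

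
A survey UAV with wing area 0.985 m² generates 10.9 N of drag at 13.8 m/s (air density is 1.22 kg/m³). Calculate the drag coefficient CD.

CD = 0.0953

From D = ½ρv²S·CD, rearranging gives CD = 2D/(ρv²S).
CD = 2 × 10.9 / (1.22 × 13.8² × 0.985) = 0.0953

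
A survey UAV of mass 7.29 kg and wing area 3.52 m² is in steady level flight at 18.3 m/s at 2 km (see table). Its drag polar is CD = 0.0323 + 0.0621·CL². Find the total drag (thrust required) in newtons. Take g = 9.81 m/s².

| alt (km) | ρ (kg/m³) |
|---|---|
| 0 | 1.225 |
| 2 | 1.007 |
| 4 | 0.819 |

At 2 km, from the table: ρ = 1.007 kg/m³.
In steady level flight, lift balances weight: W = mg = 7.29 × 9.81 = 71.515 N.
Dynamic pressure q = 0.5 × 1.007 × 18.3² = 168.6 Pa.
Required CL = L/(qS) = 71.515/(168.6·3.52) = 0.1205.
CD = 0.0323 + 0.0621 × 0.1205² = 0.0332.
D = q·S·CD = 168.6 × 3.52 × 0.0332 = 19.71 N

D = 19.7 N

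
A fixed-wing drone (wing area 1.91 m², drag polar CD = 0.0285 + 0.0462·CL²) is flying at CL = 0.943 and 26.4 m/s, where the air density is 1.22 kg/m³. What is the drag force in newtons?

CD = 0.0285 + 0.0462 × 0.943² = 0.06958
D = ½ρv²S·CD = ½ × 1.22 × 26.4² × 1.91 × 0.06958 = 56.5 N

D = 56.5 N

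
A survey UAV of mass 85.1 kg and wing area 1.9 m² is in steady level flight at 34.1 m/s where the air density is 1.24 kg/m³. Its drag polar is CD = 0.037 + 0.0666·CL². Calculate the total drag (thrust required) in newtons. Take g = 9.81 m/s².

Level flight ⇒ L = W = m·g = 85.1 × 9.81 = 834.83 N.
q = ½ρv² = ½ × 1.24 × 34.1² = 720.9 Pa.
Required CL = L/(qS) = 834.83/(720.9·1.9) = 0.6095.
CD = 0.037 + 0.0666 × 0.6095² = 0.06174.
D = q·S·CD = 720.9 × 1.9 × 0.06174 = 84.57 N

D = 84.6 N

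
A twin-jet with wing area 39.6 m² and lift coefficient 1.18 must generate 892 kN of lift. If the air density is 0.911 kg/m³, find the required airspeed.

v = 205 m/s

L = ½ρv²S·CL ⇒ v = √(2L/(ρ·S·CL))
v = √(2 × 8.92×10^5 / (0.911 × 39.6 × 1.18)) = √41910 = 205 m/s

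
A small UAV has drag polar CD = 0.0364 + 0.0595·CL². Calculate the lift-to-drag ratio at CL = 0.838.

CD = 0.0364 + 0.0595 × 0.838² = 0.07818
L/D = CL/CD = 0.838 / 0.07818 = 10.7

L/D = 10.7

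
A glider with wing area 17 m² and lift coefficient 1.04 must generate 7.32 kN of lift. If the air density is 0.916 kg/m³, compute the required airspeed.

L = ½ρv²S·CL ⇒ v = √(2L/(ρ·S·CL))
v = √(2 × 7320 / (0.916 × 17 × 1.04)) = √904 = 30.1 m/s

v = 30.1 m/s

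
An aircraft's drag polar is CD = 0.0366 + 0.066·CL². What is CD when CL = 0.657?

CD = 0.0651

CD = 0.0366 + 0.066 × 0.657² = 0.0366 + 0.02849 = 0.0651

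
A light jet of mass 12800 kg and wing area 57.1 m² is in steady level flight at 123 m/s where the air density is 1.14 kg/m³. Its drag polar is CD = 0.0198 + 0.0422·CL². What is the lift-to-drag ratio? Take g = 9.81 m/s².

L/D = 11.3

Level flight ⇒ L = W = m·g = 12800 × 9.81 = 1.2557×10^5 N.
q = ½ρv² = ½ × 1.14 × 123² = 8624 Pa.
Required CL = L/(qS) = 1.2557×10^5/(8624·57.1) = 0.255.
CD = 0.0198 + 0.0422 × 0.255² = 0.02254.
L/D = CL/CD = 0.255 / 0.02254 = 11.3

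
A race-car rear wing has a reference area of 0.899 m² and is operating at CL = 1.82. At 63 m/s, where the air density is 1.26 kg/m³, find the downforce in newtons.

L = 4090 N

Dynamic pressure q = ½ρv² = ½ × 1.26 × 63² = 2500 Pa.
L = q·S·CL = 2500 × 0.899 × 1.82 = 4090 N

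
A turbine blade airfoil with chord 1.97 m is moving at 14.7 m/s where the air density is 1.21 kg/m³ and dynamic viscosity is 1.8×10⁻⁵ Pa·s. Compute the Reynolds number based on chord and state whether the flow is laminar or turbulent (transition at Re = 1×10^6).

Re = 1.95×10^6 (turbulent)

Re = ρ·v·c/μ = 1.21 × 14.7 × 1.97 / (1.8×10⁻⁵) = 1.95×10^6
Since 1.95×10^6 > 1×10^6, the flow is turbulent.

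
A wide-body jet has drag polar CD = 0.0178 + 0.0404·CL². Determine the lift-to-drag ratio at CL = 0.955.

CD = 0.0178 + 0.0404 × 0.955² = 0.05465
L/D = CL/CD = 0.955 / 0.05465 = 17.5

L/D = 17.5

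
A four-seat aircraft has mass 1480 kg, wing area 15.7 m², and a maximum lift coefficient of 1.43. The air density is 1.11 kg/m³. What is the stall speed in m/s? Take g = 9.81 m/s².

V_stall = 34.1 m/s

Weight W = mg = 1480 × 9.81 = 14520 N.
V_stall = √(2W/(ρ·S·CL,max)) = √(2 × 14520 / (1.11 × 15.7 × 1.43))
V_stall = √1165 = 34.1 m/s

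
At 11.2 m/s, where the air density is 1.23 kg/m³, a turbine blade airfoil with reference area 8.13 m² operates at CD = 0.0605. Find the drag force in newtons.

D = ½ρv²S·CD = ½ × 1.23 × 11.2² × 8.13 × 0.0605 = 37.9 N

D = 37.9 N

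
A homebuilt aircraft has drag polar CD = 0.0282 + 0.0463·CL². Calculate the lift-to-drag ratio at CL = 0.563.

L/D = 13.1

CD = 0.0282 + 0.0463 × 0.563² = 0.04288
L/D = CL/CD = 0.563 / 0.04288 = 13.1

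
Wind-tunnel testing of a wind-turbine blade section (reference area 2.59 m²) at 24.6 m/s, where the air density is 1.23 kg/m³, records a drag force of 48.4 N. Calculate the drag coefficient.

From D = ½ρv²S·CD, rearranging gives CD = 2D/(ρv²S).
CD = 2 × 48.4 / (1.23 × 24.6² × 2.59) = 0.0502

CD = 0.0502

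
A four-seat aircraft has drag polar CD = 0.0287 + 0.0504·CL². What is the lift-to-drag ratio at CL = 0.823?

L/D = 13.1

CD = 0.0287 + 0.0504 × 0.823² = 0.06284
L/D = CL/CD = 0.823 / 0.06284 = 13.1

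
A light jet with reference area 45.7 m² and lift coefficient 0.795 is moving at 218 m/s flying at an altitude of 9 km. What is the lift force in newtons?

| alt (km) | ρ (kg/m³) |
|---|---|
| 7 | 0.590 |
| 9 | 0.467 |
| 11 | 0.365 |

At 9 km, from the table: ρ = 0.467 kg/m³.
Dynamic pressure q = ½ρv² = ½ × 0.467 × 218² = 11100 Pa.
L = q·S·CL = 11100 × 45.7 × 0.795 = 4.03×10^5 N ≈ 403 kN

L = 4.03×10^5 N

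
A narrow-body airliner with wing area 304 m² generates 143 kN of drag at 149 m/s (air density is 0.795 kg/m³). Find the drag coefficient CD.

CD = 0.0533

From D = ½ρv²S·CD, rearranging gives CD = 2D/(ρv²S).
CD = 2 × 1.43×10^5 / (0.795 × 149² × 304) = 0.0533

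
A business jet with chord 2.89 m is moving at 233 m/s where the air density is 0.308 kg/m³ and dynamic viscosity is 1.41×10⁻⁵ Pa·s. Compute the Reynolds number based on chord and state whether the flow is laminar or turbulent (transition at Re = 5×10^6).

Re = 1.47×10^7 (turbulent)

Re = ρ·v·c/μ = 0.308 × 233 × 2.89 / (1.41×10⁻⁵) = 1.47×10^7
Since 1.47×10^7 > 5×10^6, the flow is turbulent.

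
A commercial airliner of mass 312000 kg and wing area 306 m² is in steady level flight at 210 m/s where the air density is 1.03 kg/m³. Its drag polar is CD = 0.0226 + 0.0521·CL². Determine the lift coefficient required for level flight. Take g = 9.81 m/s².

Weight W = mg = 312000 × 9.81 = 3.0607×10^6 N; in level flight L = W.
Dynamic pressure q = 0.5 × 1.03 × 210² = 22710 Pa.
CL = W/(q·S) = 3.0607×10^6 / (22710 × 306) = 0.4404.

CL = 0.44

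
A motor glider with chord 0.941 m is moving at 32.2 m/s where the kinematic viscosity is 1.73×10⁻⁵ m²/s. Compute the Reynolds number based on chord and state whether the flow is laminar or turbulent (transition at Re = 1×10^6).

Re = 1.75×10^6 (turbulent)

Re = v·c/ν = 32.2 × 0.941 / (1.73×10⁻⁵) = 1.75×10^6
Since 1.75×10^6 > 1×10^6, the flow is turbulent.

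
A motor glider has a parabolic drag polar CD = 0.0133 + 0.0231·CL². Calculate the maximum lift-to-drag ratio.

For CD = CD0 + K·CL², (L/D)max occurs at CL* = √(CD0/K) and equals 1/(2√(K·CD0)).
(L/D)max = 1/(2√(0.0231 × 0.0133)) = 1/(2 × 0.01753) = 28.5

(L/D)max = 28.5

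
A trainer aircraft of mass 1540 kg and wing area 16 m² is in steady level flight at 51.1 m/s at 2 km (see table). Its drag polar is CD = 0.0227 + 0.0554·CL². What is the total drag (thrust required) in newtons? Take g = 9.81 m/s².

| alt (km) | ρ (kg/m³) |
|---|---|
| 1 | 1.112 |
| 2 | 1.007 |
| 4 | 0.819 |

D = 1080 N

At 2 km, from the table: ρ = 1.007 kg/m³.
In steady level flight, lift balances weight: W = mg = 1540 × 9.81 = 15107 N.
Dynamic pressure q = 0.5 × 1.007 × 51.1² = 1315 Pa.
CL = 2W/(ρv²S) = 2×15107/(1.007×51.1²×16) = 0.7182.
CD = 0.0227 + 0.0554 × 0.7182² = 0.05127.
D = q·S·CD = 1315 × 16 × 0.05127 = 1079 N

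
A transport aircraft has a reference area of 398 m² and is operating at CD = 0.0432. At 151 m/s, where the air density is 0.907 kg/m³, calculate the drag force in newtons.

D = 1.78×10^5 N

Dynamic pressure q = ½ρv² = ½ × 0.907 × 151² = 10340 Pa.
D = q·S·CD = 10340 × 398 × 0.0432 = 1.78×10^5 N ≈ 178 kN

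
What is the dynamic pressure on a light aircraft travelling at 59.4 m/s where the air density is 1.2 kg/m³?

q = ½ρv² = ½ × 1.2 × 59.4² = 2120 Pa

q = 2120 Pa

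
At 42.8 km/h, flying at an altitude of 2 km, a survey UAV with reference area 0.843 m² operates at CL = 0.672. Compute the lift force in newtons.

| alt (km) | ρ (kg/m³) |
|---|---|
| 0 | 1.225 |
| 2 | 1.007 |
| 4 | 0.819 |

At 2 km, from the table: ρ = 1.007 kg/m³.
Convert speed: v = 42.8 km/h ÷ 3.6 = 11.89 m/s.
L = ½ρv²S·CL = ½ × 1.007 × 11.89² × 0.843 × 0.672 = 40.3 N

L = 40.3 N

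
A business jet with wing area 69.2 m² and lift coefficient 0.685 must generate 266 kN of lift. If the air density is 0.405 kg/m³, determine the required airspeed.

L = ½ρv²S·CL ⇒ v = √(2L/(ρ·S·CL))
v = √(2 × 2.66×10^5 / (0.405 × 69.2 × 0.685)) = √27710 = 166 m/s

v = 166 m/s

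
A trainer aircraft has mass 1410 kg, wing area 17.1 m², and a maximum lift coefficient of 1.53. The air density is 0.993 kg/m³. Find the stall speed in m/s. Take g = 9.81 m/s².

V_stall = 32.6 m/s

At stall, lift equals weight: L = W = m·g = 1410 × 9.81 = 13830 N.
From L = ½ρV²S·CL,max = W: V_stall = √(2W/(ρSCL,max)) = √(2·13830/(0.993·17.1·1.53))
V_stall = √1065 = 32.6 m/s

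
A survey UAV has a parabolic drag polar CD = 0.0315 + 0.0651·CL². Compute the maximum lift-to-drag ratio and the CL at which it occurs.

For CD = CD0 + K·CL², (L/D)max occurs at CL* = √(CD0/K) and equals 1/(2√(K·CD0)).
(L/D)max = 1/(2√(0.0651 × 0.0315)) = 1/(2 × 0.04528) = 11
CL* = √(0.0315/0.0651) = 0.696

(L/D)max = 11, at CL = 0.696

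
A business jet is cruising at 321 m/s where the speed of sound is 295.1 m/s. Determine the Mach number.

M = 1.09

M = v/a = 321 / 295.1 = 1.09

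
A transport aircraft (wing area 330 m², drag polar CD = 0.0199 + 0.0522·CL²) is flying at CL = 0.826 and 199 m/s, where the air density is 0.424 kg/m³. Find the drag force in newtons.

D = 1.54×10^5 N

CD = 0.0199 + 0.0522 × 0.826² = 0.05551
D = ½ρv²S·CD = ½ × 0.424 × 199² × 330 × 0.05551 = 1.54×10^5 N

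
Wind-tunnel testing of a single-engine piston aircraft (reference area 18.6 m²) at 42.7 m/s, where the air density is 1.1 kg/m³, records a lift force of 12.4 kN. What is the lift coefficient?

From L = ½ρv²S·CL, rearranging gives CL = 2L/(ρv²S).
CL = 2 × 12400 / (1.1 × 42.7² × 18.6) = 0.665

CL = 0.665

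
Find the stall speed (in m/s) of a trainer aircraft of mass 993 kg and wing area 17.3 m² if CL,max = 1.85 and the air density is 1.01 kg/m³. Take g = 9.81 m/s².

Stall occurs when L = W at CL,max. W = mg = 993 × 9.81 = 9741 N.
From L = ½ρV²S·CL,max = W: V_stall = √(2W/(ρSCL,max)) = √(2·9741/(1.01·17.3·1.85))
V_stall = √602.7 = 24.6 m/s

V_stall = 24.6 m/s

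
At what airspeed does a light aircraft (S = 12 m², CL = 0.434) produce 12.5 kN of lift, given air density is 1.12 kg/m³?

L = ½ρv²S·CL ⇒ v = √(2L/(ρ·S·CL))
v = √(2 × 12500 / (1.12 × 12 × 0.434)) = √4286 = 65.5 m/s

v = 65.5 m/s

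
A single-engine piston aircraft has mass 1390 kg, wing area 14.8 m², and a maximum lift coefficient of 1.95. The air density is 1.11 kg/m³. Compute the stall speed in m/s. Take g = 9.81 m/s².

Stall occurs when L = W at CL,max. W = mg = 1390 × 9.81 = 13640 N.
From L = ½ρV²S·CL,max = W: V_stall = √(2W/(ρSCL,max)) = √(2·13640/(1.11·14.8·1.95))
V_stall = √851.3 = 29.2 m/s

V_stall = 29.2 m/s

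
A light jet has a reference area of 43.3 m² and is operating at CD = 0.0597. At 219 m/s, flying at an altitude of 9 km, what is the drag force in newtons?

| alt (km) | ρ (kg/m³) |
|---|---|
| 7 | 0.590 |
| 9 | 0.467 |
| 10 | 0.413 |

At 9 km, from the table: ρ = 0.467 kg/m³.
D = ½ρv²S·CD = ½ × 0.467 × 219² × 43.3 × 0.0597 = 28900 N ≈ 28.9 kN

D = 28900 N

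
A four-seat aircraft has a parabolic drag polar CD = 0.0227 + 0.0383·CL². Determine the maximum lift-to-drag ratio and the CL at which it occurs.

For CD = CD0 + K·CL², (L/D)max occurs at CL* = √(CD0/K) and equals 1/(2√(K·CD0)).
(L/D)max = 1/(2√(0.0383 × 0.0227)) = 1/(2 × 0.02949) = 17
CL* = √(0.0227/0.0383) = 0.77

(L/D)max = 17, at CL = 0.77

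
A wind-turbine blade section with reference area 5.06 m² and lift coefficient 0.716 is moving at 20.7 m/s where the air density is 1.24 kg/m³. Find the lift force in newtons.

L = 962 N

L = ½ρv²S·CL = ½ × 1.24 × 20.7² × 5.06 × 0.716 = 962 N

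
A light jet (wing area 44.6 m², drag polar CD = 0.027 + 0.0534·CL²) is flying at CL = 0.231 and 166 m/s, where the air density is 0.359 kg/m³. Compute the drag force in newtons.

D = 6580 N

CD = 0.027 + 0.0534 × 0.231² = 0.02985
D = ½ρv²S·CD = ½ × 0.359 × 166² × 44.6 × 0.02985 = 6580 N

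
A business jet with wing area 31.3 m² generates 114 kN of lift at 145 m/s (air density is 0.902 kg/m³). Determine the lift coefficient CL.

CL = 0.384

From L = ½ρv²S·CL, rearranging gives CL = 2L/(ρv²S).
CL = 2 × 1.14×10^5 / (0.902 × 145² × 31.3) = 0.384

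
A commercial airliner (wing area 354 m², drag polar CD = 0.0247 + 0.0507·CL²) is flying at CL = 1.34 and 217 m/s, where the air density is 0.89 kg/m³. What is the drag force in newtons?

D = 8.59×10^5 N

CD = 0.0247 + 0.0507 × 1.34² = 0.1157
D = ½ρv²S·CD = ½ × 0.89 × 217² × 354 × 0.1157 = 8.59×10^5 N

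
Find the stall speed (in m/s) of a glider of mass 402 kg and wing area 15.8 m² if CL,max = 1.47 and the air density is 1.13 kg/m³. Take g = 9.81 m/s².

V_stall = 17.3 m/s

Stall occurs when L = W at CL,max. W = mg = 402 × 9.81 = 3944 N.
From L = ½ρV²S·CL,max = W: V_stall = √(2W/(ρSCL,max)) = √(2·3944/(1.13·15.8·1.47))
V_stall = √300.5 = 17.3 m/s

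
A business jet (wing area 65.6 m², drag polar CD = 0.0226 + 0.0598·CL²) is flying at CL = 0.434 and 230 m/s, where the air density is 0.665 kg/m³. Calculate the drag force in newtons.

CD = 0.0226 + 0.0598 × 0.434² = 0.03386
D = ½ρv²S·CD = ½ × 0.665 × 230² × 65.6 × 0.03386 = 39100 N

D = 39100 N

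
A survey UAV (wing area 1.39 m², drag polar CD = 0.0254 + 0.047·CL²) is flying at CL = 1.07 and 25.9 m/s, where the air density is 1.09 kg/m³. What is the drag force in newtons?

CD = 0.0254 + 0.047 × 1.07² = 0.07921
D = ½ρv²S·CD = ½ × 1.09 × 25.9² × 1.39 × 0.07921 = 40.3 N

D = 40.3 N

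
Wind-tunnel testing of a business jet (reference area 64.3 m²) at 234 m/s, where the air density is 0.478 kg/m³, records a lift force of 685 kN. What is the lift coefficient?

CL = 0.814

From L = ½ρv²S·CL, rearranging gives CL = 2L/(ρv²S).
CL = 2 × 6.85×10^5 / (0.478 × 234² × 64.3) = 0.814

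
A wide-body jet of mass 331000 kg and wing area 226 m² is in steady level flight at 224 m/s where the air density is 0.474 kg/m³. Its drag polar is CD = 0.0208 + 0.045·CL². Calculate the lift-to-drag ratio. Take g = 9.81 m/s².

Weight W = mg = 331000 × 9.81 = 3.2471×10^6 N; in level flight L = W.
q = ½ρv² = ½ × 0.474 × 224² = 11890 Pa.
CL = W/(q·S) = 3.2471×10^6 / (11890 × 226) = 1.208.
CD = 0.0208 + 0.045 × 1.208² = 0.08649.
L/D = CL/CD = 1.208 / 0.08649 = 14

L/D = 14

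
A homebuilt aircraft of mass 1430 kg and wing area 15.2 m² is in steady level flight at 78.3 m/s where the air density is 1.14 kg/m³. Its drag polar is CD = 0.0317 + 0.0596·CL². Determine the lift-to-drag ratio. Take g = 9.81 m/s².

L/D = 7.37

Level flight ⇒ L = W = m·g = 1430 × 9.81 = 14028 N.
Dynamic pressure q = 0.5 × 1.14 × 78.3² = 3495 Pa.
Required CL = L/(qS) = 14028/(3495·15.2) = 0.2641.
CD = 0.0317 + 0.0596 × 0.2641² = 0.03586.
L/D = CL/CD = 0.2641 / 0.03586 = 7.37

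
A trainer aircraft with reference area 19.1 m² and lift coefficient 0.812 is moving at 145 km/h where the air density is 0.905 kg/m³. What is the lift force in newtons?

Convert speed: v = 145 km/h ÷ 3.6 = 40.28 m/s.
Dynamic pressure q = ½ρv² = ½ × 0.905 × 40.28² = 734.1 Pa.
L = q·S·CL = 734.1 × 19.1 × 0.812 = 11400 N ≈ 11.4 kN

L = 11400 N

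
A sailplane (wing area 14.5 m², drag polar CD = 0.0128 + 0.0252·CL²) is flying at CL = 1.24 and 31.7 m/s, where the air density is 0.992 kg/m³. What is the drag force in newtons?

CD = 0.0128 + 0.0252 × 1.24² = 0.05155
D = ½ρv²S·CD = ½ × 0.992 × 31.7² × 14.5 × 0.05155 = 373 N

D = 373 N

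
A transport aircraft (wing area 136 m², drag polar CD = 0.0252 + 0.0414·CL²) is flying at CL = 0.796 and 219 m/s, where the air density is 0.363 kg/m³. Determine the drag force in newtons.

CD = 0.0252 + 0.0414 × 0.796² = 0.05143
D = ½ρv²S·CD = ½ × 0.363 × 219² × 136 × 0.05143 = 60900 N

D = 60900 N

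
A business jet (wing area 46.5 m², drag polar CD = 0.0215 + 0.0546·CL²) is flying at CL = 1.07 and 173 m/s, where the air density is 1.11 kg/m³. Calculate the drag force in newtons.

CD = 0.0215 + 0.0546 × 1.07² = 0.08401
D = ½ρv²S·CD = ½ × 1.11 × 173² × 46.5 × 0.08401 = 64900 N

D = 64900 N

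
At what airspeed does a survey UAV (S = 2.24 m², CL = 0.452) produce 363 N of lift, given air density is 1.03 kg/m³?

L = ½ρv²S·CL ⇒ v = √(2L/(ρ·S·CL))
v = √(2 × 363 / (1.03 × 2.24 × 0.452)) = √696.2 = 26.4 m/s

v = 26.4 m/s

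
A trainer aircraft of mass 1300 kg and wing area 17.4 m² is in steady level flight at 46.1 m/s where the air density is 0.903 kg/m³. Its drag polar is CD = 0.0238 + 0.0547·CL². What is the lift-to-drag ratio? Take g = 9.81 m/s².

Level flight ⇒ L = W = m·g = 1300 × 9.81 = 12753 N.
q = ½ρv² = ½ × 0.903 × 46.1² = 959.5 Pa.
CL = 2W/(ρv²S) = 2×12753/(0.903×46.1²×17.4) = 0.7638.
CD = 0.0238 + 0.0547 × 0.7638² = 0.05571.
L/D = CL/CD = 0.7638 / 0.05571 = 13.7

L/D = 13.7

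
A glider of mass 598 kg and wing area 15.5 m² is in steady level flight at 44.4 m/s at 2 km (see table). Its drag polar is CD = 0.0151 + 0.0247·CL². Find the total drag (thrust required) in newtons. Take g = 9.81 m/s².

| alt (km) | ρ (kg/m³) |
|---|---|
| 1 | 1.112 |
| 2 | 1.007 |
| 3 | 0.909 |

D = 288 N

At 2 km, from the table: ρ = 1.007 kg/m³.
Level flight ⇒ L = W = m·g = 598 × 9.81 = 5866.4 N.
Dynamic pressure q = 0.5 × 1.007 × 44.4² = 992.6 Pa.
CL = 2W/(ρv²S) = 2×5866.4/(1.007×44.4²×15.5) = 0.3813.
CD = 0.0151 + 0.0247 × 0.3813² = 0.01869.
D = q·S·CD = 992.6 × 15.5 × 0.01869 = 287.6 N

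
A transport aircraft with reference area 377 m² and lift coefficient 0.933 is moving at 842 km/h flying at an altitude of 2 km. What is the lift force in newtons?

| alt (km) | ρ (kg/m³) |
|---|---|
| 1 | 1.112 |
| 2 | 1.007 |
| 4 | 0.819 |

At 2 km, from the table: ρ = 1.007 kg/m³.
Convert speed: v = 842 km/h ÷ 3.6 = 233.9 m/s.
Dynamic pressure q = ½ρv² = ½ × 1.007 × 233.9² = 27540 Pa.
L = q·S·CL = 27540 × 377 × 0.933 = 9.69×10^6 N ≈ 9690 kN

L = 9.69×10^6 N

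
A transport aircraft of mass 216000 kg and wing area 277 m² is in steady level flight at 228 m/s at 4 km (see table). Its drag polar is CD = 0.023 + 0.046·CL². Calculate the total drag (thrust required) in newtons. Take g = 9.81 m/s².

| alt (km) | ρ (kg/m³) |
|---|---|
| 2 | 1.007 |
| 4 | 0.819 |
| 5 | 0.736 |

D = 1.71×10^5 N

At 4 km, from the table: ρ = 0.819 kg/m³.
Level flight ⇒ L = W = m·g = 216000 × 9.81 = 2.119×10^6 N.
q = ½ρv² = ½ × 0.819 × 228² = 21290 Pa.
Required CL = L/(qS) = 2.119×10^6/(21290·277) = 0.3594.
CD = 0.023 + 0.046 × 0.3594² = 0.02894.
D = q·S·CD = 21290 × 277 × 0.02894 = 1.706×10^5 N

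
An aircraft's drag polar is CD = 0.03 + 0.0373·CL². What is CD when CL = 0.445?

CD = 0.03 + 0.0373 × 0.445² = 0.03 + 0.007386 = 0.0374

CD = 0.0374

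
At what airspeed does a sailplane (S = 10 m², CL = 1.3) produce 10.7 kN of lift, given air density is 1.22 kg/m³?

L = ½ρv²S·CL ⇒ v = √(2L/(ρ·S·CL))
v = √(2 × 10700 / (1.22 × 10 × 1.3)) = √1349 = 36.7 m/s

v = 36.7 m/s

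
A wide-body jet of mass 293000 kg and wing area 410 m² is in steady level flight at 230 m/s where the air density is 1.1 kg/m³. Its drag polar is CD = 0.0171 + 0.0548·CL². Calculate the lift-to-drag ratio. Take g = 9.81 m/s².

L/D = 11.9

Level flight ⇒ L = W = m·g = 293000 × 9.81 = 2.8743×10^6 N.
q = ½ρv² = ½ × 1.1 × 230² = 29100 Pa.
CL = W/(q·S) = 2.8743×10^6 / (29100 × 410) = 0.241.
CD = 0.0171 + 0.0548 × 0.241² = 0.02028.
L/D = CL/CD = 0.241 / 0.02028 = 11.9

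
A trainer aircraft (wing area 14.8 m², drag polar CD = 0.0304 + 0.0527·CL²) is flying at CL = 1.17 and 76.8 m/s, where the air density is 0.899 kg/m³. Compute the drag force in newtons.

D = 4020 N

CD = 0.0304 + 0.0527 × 1.17² = 0.1025
D = ½ρv²S·CD = ½ × 0.899 × 76.8² × 14.8 × 0.1025 = 4020 N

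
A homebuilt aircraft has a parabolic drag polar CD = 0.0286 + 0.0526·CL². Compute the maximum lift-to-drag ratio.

(L/D)max = 12.9

For CD = CD0 + K·CL², (L/D)max occurs at CL* = √(CD0/K) and equals 1/(2√(K·CD0)).
(L/D)max = 1/(2√(0.0526 × 0.0286)) = 1/(2 × 0.03879) = 12.9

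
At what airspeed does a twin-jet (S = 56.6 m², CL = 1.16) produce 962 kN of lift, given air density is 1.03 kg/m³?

v = 169 m/s

L = ½ρv²S·CL ⇒ v = √(2L/(ρ·S·CL))
v = √(2 × 9.62×10^5 / (1.03 × 56.6 × 1.16)) = √28450 = 169 m/s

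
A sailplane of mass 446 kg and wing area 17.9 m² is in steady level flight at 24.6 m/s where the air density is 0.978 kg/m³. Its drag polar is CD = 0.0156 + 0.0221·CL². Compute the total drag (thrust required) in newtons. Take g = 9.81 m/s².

In steady level flight, lift balances weight: W = mg = 446 × 9.81 = 4375.3 N.
Dynamic pressure q = 0.5 × 0.978 × 24.6² = 295.9 Pa.
Required CL = L/(qS) = 4375.3/(295.9·17.9) = 0.826.
CD = 0.0156 + 0.0221 × 0.826² = 0.03068.
D = q·S·CD = 295.9 × 17.9 × 0.03068 = 162.5 N

D = 163 N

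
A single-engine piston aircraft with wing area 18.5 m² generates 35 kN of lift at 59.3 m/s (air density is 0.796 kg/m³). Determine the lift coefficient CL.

From L = ½ρv²S·CL, rearranging gives CL = 2L/(ρv²S).
CL = 2 × 35000 / (0.796 × 59.3² × 18.5) = 1.35

CL = 1.35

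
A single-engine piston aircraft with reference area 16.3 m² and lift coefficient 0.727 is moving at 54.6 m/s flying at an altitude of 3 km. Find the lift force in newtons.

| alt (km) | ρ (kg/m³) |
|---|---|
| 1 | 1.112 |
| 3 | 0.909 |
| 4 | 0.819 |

L = 16100 N

At 3 km, from the table: ρ = 0.909 kg/m³.
L = ½ρv²S·CL = ½ × 0.909 × 54.6² × 16.3 × 0.727 = 16100 N ≈ 16.1 kN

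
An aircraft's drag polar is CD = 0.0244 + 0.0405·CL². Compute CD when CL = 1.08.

CD = 0.0716

CD = 0.0244 + 0.0405 × 1.08² = 0.0244 + 0.04724 = 0.0716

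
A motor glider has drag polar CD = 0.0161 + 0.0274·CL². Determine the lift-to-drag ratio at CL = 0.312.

CD = 0.0161 + 0.0274 × 0.312² = 0.01877
L/D = CL/CD = 0.312 / 0.01877 = 16.6

L/D = 16.6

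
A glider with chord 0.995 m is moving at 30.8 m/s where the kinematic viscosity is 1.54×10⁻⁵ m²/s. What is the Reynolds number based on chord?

Re = 1.99×10^6

Re = v·c/ν = 30.8 × 0.995 / (1.54×10⁻⁵) = 1.99×10^6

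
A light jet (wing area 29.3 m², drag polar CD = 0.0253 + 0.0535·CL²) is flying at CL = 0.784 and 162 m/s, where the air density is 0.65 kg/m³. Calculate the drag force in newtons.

D = 14500 N

CD = 0.0253 + 0.0535 × 0.784² = 0.05818
D = ½ρv²S·CD = ½ × 0.65 × 162² × 29.3 × 0.05818 = 14500 N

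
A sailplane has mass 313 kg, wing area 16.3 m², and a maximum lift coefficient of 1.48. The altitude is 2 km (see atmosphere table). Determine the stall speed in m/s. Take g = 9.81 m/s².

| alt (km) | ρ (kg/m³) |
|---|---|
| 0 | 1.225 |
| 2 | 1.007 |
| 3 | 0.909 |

V_stall = 15.9 m/s

At 2 km, from the table: ρ = 1.007 kg/m³.
At stall, lift equals weight: L = W = m·g = 313 × 9.81 = 3071 N.
V_stall = √(2W/(ρ·S·CL,max)) = √(2 × 3071 / (1.007 × 16.3 × 1.48))
V_stall = √252.8 = 15.9 m/s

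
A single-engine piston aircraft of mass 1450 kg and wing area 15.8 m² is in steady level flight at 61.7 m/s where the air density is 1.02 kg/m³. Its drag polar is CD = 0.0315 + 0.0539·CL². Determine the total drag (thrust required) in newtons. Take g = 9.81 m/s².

D = 1320 N

Weight W = mg = 1450 × 9.81 = 14224 N; in level flight L = W.
Dynamic pressure q = 0.5 × 1.02 × 61.7² = 1942 Pa.
CL = W/(q·S) = 14224 / (1942 × 15.8) = 0.4637.
CD = 0.0315 + 0.0539 × 0.4637² = 0.04309.
D = q·S·CD = 1942 × 15.8 × 0.04309 = 1322 N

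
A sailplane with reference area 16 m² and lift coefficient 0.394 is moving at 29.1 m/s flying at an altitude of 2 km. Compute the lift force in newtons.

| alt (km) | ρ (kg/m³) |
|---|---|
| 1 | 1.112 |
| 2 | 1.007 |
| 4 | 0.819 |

At 2 km, from the table: ρ = 1.007 kg/m³.
L = ½ρv²S·CL = ½ × 1.007 × 29.1² × 16 × 0.394 = 2690 N

L = 2690 N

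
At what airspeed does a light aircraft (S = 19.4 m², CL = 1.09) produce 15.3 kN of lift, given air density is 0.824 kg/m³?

v = 41.9 m/s

L = ½ρv²S·CL ⇒ v = √(2L/(ρ·S·CL))
v = √(2 × 15300 / (0.824 × 19.4 × 1.09)) = √1756 = 41.9 m/s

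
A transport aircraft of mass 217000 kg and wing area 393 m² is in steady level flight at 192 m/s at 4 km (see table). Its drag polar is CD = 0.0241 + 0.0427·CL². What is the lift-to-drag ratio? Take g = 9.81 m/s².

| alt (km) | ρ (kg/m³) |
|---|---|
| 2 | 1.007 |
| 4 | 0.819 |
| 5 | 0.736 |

L/D = 12.1

At 4 km, from the table: ρ = 0.819 kg/m³.
Weight W = mg = 217000 × 9.81 = 2.1288×10^6 N; in level flight L = W.
q = ½ρv² = ½ × 0.819 × 192² = 15100 Pa.
CL = W/(q·S) = 2.1288×10^6 / (15100 × 393) = 0.3588.
CD = 0.0241 + 0.0427 × 0.3588² = 0.0296.
L/D = CL/CD = 0.3588 / 0.0296 = 12.1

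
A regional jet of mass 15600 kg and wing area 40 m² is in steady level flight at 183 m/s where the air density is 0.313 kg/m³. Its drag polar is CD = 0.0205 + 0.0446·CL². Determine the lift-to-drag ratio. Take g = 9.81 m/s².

L/D = 16.5

In steady level flight, lift balances weight: W = mg = 15600 × 9.81 = 1.5304×10^5 N.
Dynamic pressure q = 0.5 × 0.313 × 183² = 5241 Pa.
CL = 2W/(ρv²S) = 2×1.5304×10^5/(0.313×183²×40) = 0.73.
CD = 0.0205 + 0.0446 × 0.73² = 0.04427.
L/D = CL/CD = 0.73 / 0.04427 = 16.5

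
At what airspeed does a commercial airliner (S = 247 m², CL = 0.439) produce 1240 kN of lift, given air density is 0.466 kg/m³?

v = 222 m/s

L = ½ρv²S·CL ⇒ v = √(2L/(ρ·S·CL))
v = √(2 × 1.24×10^6 / (0.466 × 247 × 0.439)) = √49080 = 222 m/s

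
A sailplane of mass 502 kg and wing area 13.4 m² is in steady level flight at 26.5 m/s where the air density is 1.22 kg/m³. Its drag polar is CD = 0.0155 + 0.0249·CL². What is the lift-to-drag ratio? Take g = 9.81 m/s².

L/D = 25.4

In steady level flight, lift balances weight: W = mg = 502 × 9.81 = 4924.6 N.
Dynamic pressure q = 0.5 × 1.22 × 26.5² = 428.4 Pa.
CL = 2W/(ρv²S) = 2×4924.6/(1.22×26.5²×13.4) = 0.8579.
CD = 0.0155 + 0.0249 × 0.8579² = 0.03383.
L/D = CL/CD = 0.8579 / 0.03383 = 25.4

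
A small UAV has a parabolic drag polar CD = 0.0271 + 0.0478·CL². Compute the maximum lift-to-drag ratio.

(L/D)max = 13.9

For CD = CD0 + K·CL², (L/D)max occurs at CL* = √(CD0/K) and equals 1/(2√(K·CD0)).
(L/D)max = 1/(2√(0.0478 × 0.0271)) = 1/(2 × 0.03599) = 13.9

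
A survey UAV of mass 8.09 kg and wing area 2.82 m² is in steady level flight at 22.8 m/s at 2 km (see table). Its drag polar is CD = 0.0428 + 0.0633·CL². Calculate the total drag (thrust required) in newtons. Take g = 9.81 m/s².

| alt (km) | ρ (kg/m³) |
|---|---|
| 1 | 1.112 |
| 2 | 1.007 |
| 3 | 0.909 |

D = 32.1 N

At 2 km, from the table: ρ = 1.007 kg/m³.
Level flight ⇒ L = W = m·g = 8.09 × 9.81 = 79.363 N.
q = ½ρv² = ½ × 1.007 × 22.8² = 261.7 Pa.
CL = 2W/(ρv²S) = 2×79.363/(1.007×22.8²×2.82) = 0.1075.
CD = 0.0428 + 0.0633 × 0.1075² = 0.04353.
D = q·S·CD = 261.7 × 2.82 × 0.04353 = 32.13 N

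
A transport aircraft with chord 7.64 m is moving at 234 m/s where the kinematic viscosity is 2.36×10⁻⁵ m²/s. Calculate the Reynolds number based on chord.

Re = v·c/ν = 234 × 7.64 / (2.36×10⁻⁵) = 7.58×10^7

Re = 7.58×10^7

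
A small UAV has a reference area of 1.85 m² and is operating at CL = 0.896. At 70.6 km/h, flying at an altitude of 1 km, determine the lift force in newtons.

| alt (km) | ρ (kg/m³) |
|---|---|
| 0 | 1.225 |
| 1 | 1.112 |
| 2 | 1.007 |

At 1 km, from the table: ρ = 1.112 kg/m³.
Convert speed: v = 70.6 km/h ÷ 3.6 = 19.61 m/s.
Dynamic pressure q = ½ρv² = ½ × 1.112 × 19.61² = 213.8 Pa.
L = q·S·CL = 213.8 × 1.85 × 0.896 = 354 N

L = 354 N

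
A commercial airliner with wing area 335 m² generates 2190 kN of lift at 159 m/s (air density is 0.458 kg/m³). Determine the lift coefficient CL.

From L = ½ρv²S·CL, rearranging gives CL = 2L/(ρv²S).
CL = 2 × 2.19×10^6 / (0.458 × 159² × 335) = 1.13

CL = 1.13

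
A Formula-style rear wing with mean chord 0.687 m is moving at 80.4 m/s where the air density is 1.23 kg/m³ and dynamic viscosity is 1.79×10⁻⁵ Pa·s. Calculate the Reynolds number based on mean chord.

Re = ρ·v·c/μ = 1.23 × 80.4 × 0.687 / (1.79×10⁻⁵) = 3.8×10^6

Re = 3.8×10^6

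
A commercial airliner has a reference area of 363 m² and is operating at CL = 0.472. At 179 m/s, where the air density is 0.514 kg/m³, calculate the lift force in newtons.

L = ½ρv²S·CL = ½ × 0.514 × 179² × 363 × 0.472 = 1.41×10^6 N ≈ 1410 kN

L = 1.41×10^6 N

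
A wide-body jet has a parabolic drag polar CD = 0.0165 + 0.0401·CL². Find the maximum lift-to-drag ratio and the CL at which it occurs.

(L/D)max = 19.4, at CL = 0.641

For CD = CD0 + K·CL², (L/D)max occurs at CL* = √(CD0/K) and equals 1/(2√(K·CD0)).
(L/D)max = 1/(2√(0.0401 × 0.0165)) = 1/(2 × 0.02572) = 19.4
CL* = √(0.0165/0.0401) = 0.641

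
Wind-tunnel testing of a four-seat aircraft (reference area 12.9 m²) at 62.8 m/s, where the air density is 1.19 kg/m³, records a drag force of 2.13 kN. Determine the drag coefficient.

CD = 0.0704

From D = ½ρv²S·CD, rearranging gives CD = 2D/(ρv²S).
CD = 2 × 2130 / (1.19 × 62.8² × 12.9) = 0.0704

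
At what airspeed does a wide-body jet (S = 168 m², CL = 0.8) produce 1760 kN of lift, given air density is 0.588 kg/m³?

L = ½ρv²S·CL ⇒ v = √(2L/(ρ·S·CL))
v = √(2 × 1.76×10^6 / (0.588 × 168 × 0.8)) = √44540 = 211 m/s

v = 211 m/s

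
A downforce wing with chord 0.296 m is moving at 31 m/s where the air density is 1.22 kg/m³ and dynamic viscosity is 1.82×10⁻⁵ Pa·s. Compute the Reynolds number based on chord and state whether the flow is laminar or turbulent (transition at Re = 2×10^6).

Re = 6.15×10^5 (laminar)

Re = ρ·v·c/μ = 1.22 × 31 × 0.296 / (1.82×10⁻⁵) = 6.15×10^5
Since 6.15×10^5 < 2×10^6, the flow is laminar.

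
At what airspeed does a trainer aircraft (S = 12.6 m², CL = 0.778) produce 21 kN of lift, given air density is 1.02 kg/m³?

L = ½ρv²S·CL ⇒ v = √(2L/(ρ·S·CL))
v = √(2 × 21000 / (1.02 × 12.6 × 0.778)) = √4200 = 64.8 m/s

v = 64.8 m/s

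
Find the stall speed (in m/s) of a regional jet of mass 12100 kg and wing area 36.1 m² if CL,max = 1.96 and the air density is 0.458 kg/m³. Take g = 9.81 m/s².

At stall, lift equals weight: L = W = m·g = 12100 × 9.81 = 1.187×10^5 N.
From L = ½ρV²S·CL,max = W: V_stall = √(2W/(ρSCL,max)) = √(2·1.187×10^5/(0.458·36.1·1.96))
V_stall = √7326 = 85.6 m/s

V_stall = 85.6 m/s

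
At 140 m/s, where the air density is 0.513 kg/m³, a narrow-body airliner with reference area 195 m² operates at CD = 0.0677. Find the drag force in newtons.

Dynamic pressure q = ½ρv² = ½ × 0.513 × 140² = 5027 Pa.
D = q·S·CD = 5027 × 195 × 0.0677 = 66400 N ≈ 66.4 kN

D = 66400 N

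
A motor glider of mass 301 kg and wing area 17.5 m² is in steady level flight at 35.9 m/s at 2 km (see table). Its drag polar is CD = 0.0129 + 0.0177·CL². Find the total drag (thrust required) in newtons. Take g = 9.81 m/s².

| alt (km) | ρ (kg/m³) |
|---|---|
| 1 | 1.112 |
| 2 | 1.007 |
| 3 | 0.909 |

D = 160 N

At 2 km, from the table: ρ = 1.007 kg/m³.
Weight W = mg = 301 × 9.81 = 2952.8 N; in level flight L = W.
Dynamic pressure q = 0.5 × 1.007 × 35.9² = 648.9 Pa.
CL = 2W/(ρv²S) = 2×2952.8/(1.007×35.9²×17.5) = 0.26.
CD = 0.0129 + 0.0177 × 0.26² = 0.0141.
D = q·S·CD = 648.9 × 17.5 × 0.0141 = 160.1 N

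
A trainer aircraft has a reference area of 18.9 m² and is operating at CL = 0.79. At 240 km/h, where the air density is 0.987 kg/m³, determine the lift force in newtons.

L = 32700 N

Convert speed: v = 240 km/h ÷ 3.6 = 66.67 m/s.
Dynamic pressure q = ½ρv² = ½ × 0.987 × 66.67² = 2193 Pa.
L = q·S·CL = 2193 × 18.9 × 0.79 = 32700 N ≈ 32.7 kN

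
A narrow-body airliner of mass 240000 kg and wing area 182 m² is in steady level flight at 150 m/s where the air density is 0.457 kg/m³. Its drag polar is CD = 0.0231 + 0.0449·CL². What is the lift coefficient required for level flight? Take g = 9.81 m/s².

CL = 2.52

Weight W = mg = 240000 × 9.81 = 2.3544×10^6 N; in level flight L = W.
Dynamic pressure q = 0.5 × 0.457 × 150² = 5141 Pa.
CL = 2W/(ρv²S) = 2×2.3544×10^6/(0.457×150²×182) = 2.516.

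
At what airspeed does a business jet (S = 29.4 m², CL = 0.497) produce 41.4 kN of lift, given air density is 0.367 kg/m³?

L = ½ρv²S·CL ⇒ v = √(2L/(ρ·S·CL))
v = √(2 × 41400 / (0.367 × 29.4 × 0.497)) = √15440 = 124 m/s

v = 124 m/s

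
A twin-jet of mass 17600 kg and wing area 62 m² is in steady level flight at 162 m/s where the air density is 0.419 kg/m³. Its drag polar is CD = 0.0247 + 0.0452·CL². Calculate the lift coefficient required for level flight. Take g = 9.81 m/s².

Weight W = mg = 17600 × 9.81 = 1.7266×10^5 N; in level flight L = W.
q = ½ρv² = ½ × 0.419 × 162² = 5498 Pa.
CL = 2W/(ρv²S) = 2×1.7266×10^5/(0.419×162²×62) = 0.5065.

CL = 0.506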